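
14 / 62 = 7 / 31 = 0.23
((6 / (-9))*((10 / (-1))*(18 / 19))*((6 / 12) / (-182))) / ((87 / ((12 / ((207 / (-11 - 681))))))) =27680 / 3459729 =0.01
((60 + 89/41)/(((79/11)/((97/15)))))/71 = 0.79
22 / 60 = 11 / 30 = 0.37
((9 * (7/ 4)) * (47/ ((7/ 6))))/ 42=423/ 28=15.11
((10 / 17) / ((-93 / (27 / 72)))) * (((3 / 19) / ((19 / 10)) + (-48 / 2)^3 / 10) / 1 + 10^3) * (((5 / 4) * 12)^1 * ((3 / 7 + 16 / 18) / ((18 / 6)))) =5.97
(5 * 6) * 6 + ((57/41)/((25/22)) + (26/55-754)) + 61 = -5764951/11275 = -511.30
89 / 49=1.82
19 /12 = 1.58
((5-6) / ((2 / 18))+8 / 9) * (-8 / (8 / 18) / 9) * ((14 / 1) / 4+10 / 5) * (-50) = -40150 / 9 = -4461.11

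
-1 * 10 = -10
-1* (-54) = 54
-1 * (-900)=900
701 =701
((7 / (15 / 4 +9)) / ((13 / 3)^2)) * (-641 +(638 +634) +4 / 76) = 1007160 / 54587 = 18.45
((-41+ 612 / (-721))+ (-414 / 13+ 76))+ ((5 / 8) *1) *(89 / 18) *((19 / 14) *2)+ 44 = 73819693 / 1349712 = 54.69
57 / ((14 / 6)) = 171 / 7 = 24.43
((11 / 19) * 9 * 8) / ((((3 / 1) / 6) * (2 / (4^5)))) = 811008 / 19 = 42684.63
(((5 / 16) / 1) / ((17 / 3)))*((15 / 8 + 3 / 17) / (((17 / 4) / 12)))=12555 / 39304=0.32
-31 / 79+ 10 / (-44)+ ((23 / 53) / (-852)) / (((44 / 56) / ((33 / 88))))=-32434727 / 52320752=-0.62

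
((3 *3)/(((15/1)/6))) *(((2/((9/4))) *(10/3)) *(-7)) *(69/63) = -736/9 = -81.78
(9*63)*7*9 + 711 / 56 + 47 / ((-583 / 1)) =1166631089 / 32648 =35733.62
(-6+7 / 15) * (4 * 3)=-332 / 5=-66.40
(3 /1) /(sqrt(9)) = 1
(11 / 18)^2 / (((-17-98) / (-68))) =2057 / 9315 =0.22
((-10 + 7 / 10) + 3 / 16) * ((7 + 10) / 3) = -4131 / 80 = -51.64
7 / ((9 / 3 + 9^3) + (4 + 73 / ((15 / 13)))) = 105 / 11989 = 0.01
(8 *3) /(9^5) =8 /19683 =0.00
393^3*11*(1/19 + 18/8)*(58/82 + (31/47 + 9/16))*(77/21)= 25486011979087275/2343232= 10876435615.03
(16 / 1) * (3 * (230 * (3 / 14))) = 16560 / 7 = 2365.71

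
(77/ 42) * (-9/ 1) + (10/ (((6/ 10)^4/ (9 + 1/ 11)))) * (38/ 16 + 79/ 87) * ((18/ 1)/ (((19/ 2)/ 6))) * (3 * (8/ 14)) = 11420799727/ 254562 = 44864.51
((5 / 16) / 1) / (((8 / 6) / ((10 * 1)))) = 75 / 32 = 2.34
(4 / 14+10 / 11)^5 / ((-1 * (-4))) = 0.61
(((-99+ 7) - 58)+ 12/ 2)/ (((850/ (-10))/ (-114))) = -16416/ 85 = -193.13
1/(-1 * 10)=-1/10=-0.10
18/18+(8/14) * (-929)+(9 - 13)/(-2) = -3695/7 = -527.86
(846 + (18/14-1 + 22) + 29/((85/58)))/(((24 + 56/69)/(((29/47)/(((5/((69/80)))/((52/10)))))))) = 19.81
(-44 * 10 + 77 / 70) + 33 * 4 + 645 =3381 / 10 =338.10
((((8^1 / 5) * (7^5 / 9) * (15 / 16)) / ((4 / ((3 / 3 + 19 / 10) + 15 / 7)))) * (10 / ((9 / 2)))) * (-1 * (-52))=11018189 / 27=408081.07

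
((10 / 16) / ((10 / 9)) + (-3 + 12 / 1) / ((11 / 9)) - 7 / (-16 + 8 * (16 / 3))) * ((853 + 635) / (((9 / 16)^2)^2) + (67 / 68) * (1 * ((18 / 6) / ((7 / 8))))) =543605183339 / 4771305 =113932.18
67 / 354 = 0.19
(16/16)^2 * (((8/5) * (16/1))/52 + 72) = 72.49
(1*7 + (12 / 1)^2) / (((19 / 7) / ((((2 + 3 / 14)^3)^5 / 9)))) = 932360.25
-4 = -4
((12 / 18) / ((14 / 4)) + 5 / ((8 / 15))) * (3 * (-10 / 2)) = -8035 / 56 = -143.48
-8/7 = -1.14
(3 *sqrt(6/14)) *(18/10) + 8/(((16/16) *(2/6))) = 27 *sqrt(21)/35 + 24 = 27.54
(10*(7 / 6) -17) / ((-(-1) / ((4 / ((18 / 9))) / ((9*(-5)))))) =32 / 135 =0.24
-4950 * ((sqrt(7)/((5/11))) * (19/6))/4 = -34485 * sqrt(7)/4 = -22809.68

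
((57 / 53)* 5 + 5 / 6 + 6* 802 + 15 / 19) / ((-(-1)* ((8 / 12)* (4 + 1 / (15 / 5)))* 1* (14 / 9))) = 60472521 / 56392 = 1072.36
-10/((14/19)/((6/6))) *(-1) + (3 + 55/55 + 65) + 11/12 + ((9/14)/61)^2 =91333927/1093974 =83.49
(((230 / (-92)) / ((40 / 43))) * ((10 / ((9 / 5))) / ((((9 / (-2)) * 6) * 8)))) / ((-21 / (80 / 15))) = -1075 / 61236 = -0.02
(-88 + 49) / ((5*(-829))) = 39 / 4145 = 0.01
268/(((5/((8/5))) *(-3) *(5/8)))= -17152/375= -45.74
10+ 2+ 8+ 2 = 22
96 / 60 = 1.60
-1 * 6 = -6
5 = 5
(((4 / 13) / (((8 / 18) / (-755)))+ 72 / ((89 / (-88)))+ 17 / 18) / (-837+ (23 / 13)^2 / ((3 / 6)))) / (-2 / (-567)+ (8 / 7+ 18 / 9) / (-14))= -14158841697 / 4383300374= -3.23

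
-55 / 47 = -1.17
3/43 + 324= 13935/43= 324.07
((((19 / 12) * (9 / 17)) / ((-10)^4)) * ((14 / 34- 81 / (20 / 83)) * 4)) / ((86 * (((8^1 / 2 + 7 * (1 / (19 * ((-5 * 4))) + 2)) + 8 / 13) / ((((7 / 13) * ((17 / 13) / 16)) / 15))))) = -288459577 / 1396849771200000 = -0.00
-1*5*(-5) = 25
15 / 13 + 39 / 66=499 / 286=1.74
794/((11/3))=216.55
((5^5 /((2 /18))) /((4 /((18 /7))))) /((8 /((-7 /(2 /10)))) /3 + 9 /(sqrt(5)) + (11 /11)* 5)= 1962984375 /177368 - 717609375* sqrt(5) /177368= 2020.44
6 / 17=0.35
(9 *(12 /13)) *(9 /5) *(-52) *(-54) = 209952 /5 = 41990.40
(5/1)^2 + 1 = 26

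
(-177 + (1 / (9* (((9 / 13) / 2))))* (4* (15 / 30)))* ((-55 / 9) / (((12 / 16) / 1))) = 3142700 / 2187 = 1436.99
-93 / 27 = -3.44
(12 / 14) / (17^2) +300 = 606906 / 2023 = 300.00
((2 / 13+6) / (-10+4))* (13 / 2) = -20 / 3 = -6.67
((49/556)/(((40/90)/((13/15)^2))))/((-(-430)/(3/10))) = 24843/239080000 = 0.00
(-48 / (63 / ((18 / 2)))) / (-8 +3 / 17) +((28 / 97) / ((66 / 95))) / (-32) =41173141 / 47682096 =0.86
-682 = -682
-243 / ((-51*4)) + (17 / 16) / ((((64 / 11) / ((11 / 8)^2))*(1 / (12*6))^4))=2523748023 / 272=9278485.38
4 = 4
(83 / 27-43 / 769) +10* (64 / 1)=13350986 / 20763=643.02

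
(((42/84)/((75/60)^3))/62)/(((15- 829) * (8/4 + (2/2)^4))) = -8/4731375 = -0.00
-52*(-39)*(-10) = -20280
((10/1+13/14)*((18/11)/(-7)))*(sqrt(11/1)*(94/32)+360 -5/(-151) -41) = -9476514/11627 -64719*sqrt(11)/8624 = -839.93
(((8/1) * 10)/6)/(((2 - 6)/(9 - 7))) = -20/3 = -6.67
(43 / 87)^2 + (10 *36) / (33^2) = 526489 / 915849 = 0.57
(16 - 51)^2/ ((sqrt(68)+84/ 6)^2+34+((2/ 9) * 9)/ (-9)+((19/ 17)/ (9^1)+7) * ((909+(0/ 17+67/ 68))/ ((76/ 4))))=7646688192638250/ 3467854692906097 - 670149986738400 * sqrt(17)/ 3467854692906097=1.41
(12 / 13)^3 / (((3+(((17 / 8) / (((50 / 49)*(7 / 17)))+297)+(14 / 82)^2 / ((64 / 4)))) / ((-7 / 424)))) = -31770900 / 746393680019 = -0.00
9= 9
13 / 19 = 0.68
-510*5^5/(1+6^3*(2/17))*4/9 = -26818.86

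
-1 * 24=-24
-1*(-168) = 168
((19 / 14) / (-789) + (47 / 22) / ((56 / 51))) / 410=1889561 / 398539680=0.00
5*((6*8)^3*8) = 4423680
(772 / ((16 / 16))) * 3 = 2316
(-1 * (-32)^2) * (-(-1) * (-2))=2048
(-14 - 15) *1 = -29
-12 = -12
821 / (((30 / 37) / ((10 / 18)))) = 30377 / 54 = 562.54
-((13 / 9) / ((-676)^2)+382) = -120852577 / 316368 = -382.00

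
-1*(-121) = 121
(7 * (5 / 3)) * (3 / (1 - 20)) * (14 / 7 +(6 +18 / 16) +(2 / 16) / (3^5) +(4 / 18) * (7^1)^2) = -340445 / 9234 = -36.87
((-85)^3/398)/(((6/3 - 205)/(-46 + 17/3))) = -306.58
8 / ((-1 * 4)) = -2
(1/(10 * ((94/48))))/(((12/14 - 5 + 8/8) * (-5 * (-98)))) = -3/90475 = -0.00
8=8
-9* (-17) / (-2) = -153 / 2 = -76.50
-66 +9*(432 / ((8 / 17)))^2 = 7584450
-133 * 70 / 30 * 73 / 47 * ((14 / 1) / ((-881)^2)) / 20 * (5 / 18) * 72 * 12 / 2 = -1902964 / 36479567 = -0.05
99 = 99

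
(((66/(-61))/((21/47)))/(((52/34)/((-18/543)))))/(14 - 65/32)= 1687488/384811973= 0.00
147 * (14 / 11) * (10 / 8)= 5145 / 22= 233.86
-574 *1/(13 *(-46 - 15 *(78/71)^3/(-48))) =410881828/424205821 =0.97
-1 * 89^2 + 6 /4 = -7919.50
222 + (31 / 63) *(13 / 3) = 42361 / 189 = 224.13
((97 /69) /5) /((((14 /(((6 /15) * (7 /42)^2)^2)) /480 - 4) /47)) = 18236 /320505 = 0.06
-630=-630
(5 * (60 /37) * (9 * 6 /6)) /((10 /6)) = 1620 /37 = 43.78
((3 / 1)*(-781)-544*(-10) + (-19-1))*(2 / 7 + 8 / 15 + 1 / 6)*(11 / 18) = 778481 / 420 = 1853.53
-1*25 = -25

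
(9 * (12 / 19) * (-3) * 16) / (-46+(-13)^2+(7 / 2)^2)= -20736 / 10279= -2.02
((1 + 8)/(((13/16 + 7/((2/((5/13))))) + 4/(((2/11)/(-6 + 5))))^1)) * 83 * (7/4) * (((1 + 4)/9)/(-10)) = 15106/4127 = 3.66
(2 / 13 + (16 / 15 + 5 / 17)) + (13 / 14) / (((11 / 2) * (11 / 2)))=4338977 / 2807805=1.55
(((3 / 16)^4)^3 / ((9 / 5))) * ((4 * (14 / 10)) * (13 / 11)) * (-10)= -26867295 / 387028092977152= -0.00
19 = 19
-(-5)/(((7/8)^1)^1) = 40/7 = 5.71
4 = 4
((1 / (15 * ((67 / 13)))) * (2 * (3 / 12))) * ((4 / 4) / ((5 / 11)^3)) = 17303 / 251250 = 0.07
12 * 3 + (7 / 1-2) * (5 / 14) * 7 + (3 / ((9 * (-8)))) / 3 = 3491 / 72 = 48.49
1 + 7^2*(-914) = -44785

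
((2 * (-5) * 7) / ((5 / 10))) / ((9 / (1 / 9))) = -140 / 81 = -1.73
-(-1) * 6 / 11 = 6 / 11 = 0.55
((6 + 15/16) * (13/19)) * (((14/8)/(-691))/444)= -91/3361024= -0.00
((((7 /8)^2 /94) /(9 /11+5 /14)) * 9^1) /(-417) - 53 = -4010959735 /75678272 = -53.00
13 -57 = -44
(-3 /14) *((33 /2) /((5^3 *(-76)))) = 99 /266000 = 0.00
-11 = -11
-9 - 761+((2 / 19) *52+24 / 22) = -159558 / 209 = -763.44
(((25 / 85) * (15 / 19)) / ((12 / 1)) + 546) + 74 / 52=9194843 / 16796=547.44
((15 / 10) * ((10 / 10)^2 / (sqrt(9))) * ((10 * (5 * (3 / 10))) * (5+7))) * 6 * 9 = 4860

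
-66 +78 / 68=-2205 / 34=-64.85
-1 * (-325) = 325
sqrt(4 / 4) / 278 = 1 / 278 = 0.00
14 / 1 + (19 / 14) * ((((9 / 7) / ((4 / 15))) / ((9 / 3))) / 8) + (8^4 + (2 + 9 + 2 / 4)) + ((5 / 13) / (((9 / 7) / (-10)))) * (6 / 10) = 503889761 / 122304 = 4119.98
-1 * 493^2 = -243049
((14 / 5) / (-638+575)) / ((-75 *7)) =0.00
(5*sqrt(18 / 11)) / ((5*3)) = sqrt(22) / 11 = 0.43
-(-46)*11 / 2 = 253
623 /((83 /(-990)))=-616770 /83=-7430.96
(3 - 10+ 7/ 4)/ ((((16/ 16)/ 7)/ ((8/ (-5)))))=58.80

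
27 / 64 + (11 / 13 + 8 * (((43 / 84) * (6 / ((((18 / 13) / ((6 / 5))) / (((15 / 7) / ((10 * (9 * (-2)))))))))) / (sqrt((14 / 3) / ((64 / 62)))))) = 1055 / 832-2236 * sqrt(651) / 478485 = 1.15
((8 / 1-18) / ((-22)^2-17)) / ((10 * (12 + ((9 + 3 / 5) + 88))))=-5 / 255916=-0.00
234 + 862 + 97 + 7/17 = 20288/17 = 1193.41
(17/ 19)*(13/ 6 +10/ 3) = 187/ 38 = 4.92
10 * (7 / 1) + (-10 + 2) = 62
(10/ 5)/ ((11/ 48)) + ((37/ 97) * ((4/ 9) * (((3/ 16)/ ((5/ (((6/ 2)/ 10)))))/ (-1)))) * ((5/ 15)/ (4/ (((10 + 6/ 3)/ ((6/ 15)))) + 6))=34267753/ 3926560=8.73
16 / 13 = 1.23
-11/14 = -0.79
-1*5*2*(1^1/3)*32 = -320/3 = -106.67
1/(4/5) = 5/4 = 1.25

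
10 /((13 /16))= 12.31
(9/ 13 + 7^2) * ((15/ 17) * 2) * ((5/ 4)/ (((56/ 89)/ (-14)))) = -126825/ 52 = -2438.94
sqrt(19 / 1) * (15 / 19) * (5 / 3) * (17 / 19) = 425 * sqrt(19) / 361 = 5.13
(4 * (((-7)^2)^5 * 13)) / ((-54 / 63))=-51410495318 / 3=-17136831772.67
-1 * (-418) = 418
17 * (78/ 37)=1326/ 37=35.84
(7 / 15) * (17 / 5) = 119 / 75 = 1.59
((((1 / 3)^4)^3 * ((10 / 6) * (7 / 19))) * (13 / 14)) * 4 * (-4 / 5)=-104 / 30292137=-0.00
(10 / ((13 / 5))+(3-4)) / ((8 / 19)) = 703 / 104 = 6.76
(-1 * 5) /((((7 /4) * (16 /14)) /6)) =-15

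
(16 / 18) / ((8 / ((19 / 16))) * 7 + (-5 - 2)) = 152 / 6867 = 0.02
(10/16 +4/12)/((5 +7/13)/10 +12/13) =1495/2304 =0.65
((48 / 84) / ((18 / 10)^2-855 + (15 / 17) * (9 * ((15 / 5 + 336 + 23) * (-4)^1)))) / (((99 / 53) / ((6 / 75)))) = -3604 / 1818777807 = -0.00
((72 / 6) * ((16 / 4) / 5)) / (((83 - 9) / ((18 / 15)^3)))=5184 / 23125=0.22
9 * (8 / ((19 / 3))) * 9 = 1944 / 19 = 102.32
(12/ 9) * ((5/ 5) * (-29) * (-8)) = 309.33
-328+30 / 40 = -1309 / 4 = -327.25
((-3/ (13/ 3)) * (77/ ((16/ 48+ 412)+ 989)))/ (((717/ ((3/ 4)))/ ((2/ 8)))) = -2079/ 208989248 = -0.00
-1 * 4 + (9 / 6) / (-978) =-2609 / 652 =-4.00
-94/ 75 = -1.25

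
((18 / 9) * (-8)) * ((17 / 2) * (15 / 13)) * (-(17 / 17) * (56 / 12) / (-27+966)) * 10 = 95200 / 12207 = 7.80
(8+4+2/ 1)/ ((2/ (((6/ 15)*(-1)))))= -14/ 5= -2.80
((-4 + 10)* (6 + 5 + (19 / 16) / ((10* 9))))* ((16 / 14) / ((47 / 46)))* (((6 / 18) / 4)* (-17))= -104.71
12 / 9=4 / 3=1.33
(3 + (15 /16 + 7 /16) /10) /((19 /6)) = 753 /760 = 0.99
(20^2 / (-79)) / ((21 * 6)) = -200 / 4977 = -0.04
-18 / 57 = -6 / 19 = -0.32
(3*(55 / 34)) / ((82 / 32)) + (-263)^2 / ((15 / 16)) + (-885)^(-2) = 40278258761617 / 545907825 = 73782.16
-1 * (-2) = 2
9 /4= 2.25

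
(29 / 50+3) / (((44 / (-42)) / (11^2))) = -41349 / 100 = -413.49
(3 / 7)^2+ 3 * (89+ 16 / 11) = 146364 / 539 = 271.55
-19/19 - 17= -18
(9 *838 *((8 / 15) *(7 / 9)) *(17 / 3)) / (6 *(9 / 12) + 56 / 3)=1595552 / 2085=765.25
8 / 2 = 4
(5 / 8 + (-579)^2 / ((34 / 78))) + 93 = 104607925 / 136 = 769175.92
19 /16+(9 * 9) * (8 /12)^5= 569 /48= 11.85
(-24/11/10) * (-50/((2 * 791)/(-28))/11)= -240/13673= -0.02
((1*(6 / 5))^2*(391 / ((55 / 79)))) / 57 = 370668 / 26125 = 14.19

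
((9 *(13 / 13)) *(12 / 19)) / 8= 27 / 38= 0.71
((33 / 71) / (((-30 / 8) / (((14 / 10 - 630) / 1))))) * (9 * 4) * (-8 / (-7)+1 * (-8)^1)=-34138368 / 1775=-19232.88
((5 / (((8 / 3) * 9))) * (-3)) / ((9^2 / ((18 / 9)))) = -5 / 324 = -0.02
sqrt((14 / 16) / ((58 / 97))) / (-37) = -sqrt(19691) / 4292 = -0.03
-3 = -3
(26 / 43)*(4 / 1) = 104 / 43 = 2.42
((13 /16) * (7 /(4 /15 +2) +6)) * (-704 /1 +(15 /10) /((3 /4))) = -1409967 /272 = -5183.70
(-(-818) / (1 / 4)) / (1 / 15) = 49080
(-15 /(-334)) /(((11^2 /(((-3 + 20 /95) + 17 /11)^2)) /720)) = 365040000 /882661967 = 0.41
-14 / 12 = -7 / 6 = -1.17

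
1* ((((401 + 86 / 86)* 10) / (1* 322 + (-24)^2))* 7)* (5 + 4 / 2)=98490 / 449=219.35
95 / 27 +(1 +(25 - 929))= -24286 / 27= -899.48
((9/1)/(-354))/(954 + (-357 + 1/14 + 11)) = -0.00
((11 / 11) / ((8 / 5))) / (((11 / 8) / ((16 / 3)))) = 80 / 33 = 2.42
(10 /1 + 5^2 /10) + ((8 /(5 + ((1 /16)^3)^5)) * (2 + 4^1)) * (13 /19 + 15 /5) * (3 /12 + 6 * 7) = 110025220720472418331465 /73018361958433641826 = 1506.82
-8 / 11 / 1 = -8 / 11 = -0.73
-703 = -703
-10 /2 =-5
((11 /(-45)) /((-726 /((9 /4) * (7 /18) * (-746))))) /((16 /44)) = -2611 /4320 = -0.60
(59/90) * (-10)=-59/9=-6.56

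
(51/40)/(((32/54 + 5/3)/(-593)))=-816561/2440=-334.66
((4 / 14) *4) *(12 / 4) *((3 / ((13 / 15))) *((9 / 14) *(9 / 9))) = 4860 / 637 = 7.63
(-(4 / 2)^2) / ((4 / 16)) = -16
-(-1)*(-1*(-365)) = 365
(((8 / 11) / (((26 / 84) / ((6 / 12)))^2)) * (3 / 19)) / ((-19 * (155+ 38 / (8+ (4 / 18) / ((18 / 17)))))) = -370440 / 3749430113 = -0.00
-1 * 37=-37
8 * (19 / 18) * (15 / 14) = 190 / 21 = 9.05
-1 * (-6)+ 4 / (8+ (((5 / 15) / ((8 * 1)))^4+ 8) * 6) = 6.07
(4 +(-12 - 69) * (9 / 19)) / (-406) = 653 / 7714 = 0.08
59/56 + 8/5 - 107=-29217/280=-104.35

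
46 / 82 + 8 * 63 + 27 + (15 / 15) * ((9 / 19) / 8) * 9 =3316009 / 6232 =532.09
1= 1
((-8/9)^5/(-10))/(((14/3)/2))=16384/688905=0.02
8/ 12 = 2/ 3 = 0.67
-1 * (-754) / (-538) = -377 / 269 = -1.40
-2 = -2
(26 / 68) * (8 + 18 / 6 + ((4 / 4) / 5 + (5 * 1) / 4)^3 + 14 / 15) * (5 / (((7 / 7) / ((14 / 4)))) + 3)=117.43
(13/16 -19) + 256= 3805/16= 237.81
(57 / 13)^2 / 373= 3249 / 63037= 0.05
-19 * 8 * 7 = -1064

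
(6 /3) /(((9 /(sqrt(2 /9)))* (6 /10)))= 10* sqrt(2) /81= 0.17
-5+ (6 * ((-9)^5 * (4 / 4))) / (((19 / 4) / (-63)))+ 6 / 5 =446410079 / 95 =4699053.46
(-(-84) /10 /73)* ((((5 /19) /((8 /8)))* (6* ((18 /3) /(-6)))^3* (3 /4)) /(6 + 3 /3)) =-0.70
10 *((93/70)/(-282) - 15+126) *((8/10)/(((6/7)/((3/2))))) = 730349/470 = 1553.93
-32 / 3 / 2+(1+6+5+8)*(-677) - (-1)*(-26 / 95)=-3860498 / 285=-13545.61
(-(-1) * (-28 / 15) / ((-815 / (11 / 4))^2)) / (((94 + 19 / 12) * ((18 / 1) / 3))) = -847 / 22855982250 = -0.00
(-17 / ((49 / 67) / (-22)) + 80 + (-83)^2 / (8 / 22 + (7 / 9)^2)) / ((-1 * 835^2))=-65154973 / 5896710715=-0.01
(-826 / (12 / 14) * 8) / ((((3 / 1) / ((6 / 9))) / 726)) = -11193952 / 9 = -1243772.44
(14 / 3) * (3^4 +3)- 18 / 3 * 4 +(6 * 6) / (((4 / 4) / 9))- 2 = 690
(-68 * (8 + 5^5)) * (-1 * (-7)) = -1491308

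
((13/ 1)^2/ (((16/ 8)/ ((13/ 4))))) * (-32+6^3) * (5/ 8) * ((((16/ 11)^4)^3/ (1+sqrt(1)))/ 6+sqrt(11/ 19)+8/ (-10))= 234803.96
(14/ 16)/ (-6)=-7/ 48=-0.15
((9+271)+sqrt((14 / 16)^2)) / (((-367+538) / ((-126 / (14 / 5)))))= -11235 / 152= -73.91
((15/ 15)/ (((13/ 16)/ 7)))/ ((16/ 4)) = 28/ 13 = 2.15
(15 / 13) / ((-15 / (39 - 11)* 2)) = -1.08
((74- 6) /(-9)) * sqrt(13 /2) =-34 * sqrt(26) /9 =-19.26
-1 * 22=-22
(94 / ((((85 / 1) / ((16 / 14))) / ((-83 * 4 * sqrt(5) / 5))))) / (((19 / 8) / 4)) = -7989248 * sqrt(5) / 56525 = -316.05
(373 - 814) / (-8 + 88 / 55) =2205 / 32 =68.91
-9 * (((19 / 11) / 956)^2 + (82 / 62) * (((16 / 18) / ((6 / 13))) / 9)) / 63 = -235772617205 / 5831323865136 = -0.04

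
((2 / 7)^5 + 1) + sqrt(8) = 3.83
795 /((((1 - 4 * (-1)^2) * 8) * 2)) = -265 /16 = -16.56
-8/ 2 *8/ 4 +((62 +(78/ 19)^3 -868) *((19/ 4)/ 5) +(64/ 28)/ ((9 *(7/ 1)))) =-1127041661/ 1592010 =-707.94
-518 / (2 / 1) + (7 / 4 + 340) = 331 / 4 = 82.75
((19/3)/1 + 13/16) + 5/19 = 6757/912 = 7.41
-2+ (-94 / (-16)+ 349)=2823 / 8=352.88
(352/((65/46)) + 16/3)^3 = 122142061776896/7414875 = 16472571.93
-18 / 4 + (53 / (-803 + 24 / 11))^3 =-4.50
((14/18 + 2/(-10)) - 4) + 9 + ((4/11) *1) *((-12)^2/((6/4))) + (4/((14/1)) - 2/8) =561643/13860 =40.52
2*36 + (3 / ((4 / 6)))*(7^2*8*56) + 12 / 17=1680564 / 17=98856.71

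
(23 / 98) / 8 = 23 / 784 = 0.03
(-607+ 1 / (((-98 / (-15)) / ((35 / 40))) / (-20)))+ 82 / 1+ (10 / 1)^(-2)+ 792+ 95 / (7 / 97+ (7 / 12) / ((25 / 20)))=8636521 / 19600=440.64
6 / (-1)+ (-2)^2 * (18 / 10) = 6 / 5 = 1.20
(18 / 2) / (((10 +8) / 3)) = 3 / 2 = 1.50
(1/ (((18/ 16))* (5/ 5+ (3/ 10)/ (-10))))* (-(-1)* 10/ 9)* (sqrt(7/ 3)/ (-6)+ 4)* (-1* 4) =-128000/ 7857+ 16000* sqrt(21)/ 70713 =-15.25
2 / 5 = 0.40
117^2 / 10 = 13689 / 10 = 1368.90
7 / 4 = 1.75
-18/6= -3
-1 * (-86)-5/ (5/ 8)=78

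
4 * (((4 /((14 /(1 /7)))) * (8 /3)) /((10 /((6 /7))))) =64 /1715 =0.04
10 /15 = 0.67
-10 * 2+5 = -15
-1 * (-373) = 373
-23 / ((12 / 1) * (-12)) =23 / 144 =0.16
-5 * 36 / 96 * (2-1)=-15 / 8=-1.88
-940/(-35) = 188/7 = 26.86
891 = 891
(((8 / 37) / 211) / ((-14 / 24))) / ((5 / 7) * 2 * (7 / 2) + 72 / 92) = -2208 / 7268317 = -0.00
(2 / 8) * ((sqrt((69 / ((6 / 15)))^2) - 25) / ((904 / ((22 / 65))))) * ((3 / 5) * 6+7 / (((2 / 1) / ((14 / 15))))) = 66847 / 705120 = 0.09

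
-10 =-10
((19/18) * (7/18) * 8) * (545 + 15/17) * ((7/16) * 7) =7559720/1377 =5489.99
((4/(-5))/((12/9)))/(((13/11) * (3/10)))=-22/13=-1.69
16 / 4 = 4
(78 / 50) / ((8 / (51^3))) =5173389 / 200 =25866.94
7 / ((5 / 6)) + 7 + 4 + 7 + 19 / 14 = 1943 / 70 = 27.76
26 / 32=13 / 16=0.81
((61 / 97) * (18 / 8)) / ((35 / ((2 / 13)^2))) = 549 / 573755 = 0.00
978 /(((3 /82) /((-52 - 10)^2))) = 102757808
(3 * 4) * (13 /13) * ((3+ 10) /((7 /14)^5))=4992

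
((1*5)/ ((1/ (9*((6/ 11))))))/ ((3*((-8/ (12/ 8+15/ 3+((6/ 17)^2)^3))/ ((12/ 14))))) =-42374030715/ 7434371252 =-5.70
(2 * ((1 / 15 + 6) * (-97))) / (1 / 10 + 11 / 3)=-35308 / 113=-312.46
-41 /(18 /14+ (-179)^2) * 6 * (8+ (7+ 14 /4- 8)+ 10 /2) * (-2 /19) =26691 /2130812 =0.01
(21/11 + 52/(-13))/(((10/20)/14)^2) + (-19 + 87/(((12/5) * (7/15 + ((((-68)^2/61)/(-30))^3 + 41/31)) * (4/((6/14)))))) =-695998900645301381/419644643224576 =-1658.54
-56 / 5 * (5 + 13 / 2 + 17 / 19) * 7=-92316 / 95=-971.75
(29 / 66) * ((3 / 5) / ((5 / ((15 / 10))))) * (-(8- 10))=87 / 550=0.16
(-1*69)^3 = -328509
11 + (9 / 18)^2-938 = -3707 / 4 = -926.75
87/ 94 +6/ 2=369/ 94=3.93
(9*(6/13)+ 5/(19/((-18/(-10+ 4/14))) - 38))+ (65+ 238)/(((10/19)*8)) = 34511457/454480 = 75.94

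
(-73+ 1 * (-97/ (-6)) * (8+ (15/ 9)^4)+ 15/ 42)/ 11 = 308618/ 18711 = 16.49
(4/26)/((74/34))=34/481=0.07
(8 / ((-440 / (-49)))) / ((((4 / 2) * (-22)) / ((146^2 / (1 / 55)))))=-261121 / 11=-23738.27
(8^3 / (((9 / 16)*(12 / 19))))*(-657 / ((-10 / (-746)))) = -1059534848 / 15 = -70635656.53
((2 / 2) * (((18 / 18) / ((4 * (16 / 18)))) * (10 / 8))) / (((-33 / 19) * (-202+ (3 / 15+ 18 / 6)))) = 0.00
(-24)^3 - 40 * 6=-14064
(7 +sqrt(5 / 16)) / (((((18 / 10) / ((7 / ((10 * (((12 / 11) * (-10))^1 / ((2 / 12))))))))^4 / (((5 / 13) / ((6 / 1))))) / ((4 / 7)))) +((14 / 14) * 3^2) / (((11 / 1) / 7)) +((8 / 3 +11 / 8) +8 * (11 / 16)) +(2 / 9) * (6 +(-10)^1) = 5021863 * sqrt(5) / 440093145563136000 +17403544565728891451 / 1210256150298624000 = 14.38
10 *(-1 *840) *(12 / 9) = -11200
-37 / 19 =-1.95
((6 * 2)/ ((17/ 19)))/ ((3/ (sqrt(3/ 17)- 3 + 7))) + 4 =76 * sqrt(51)/ 289 + 372/ 17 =23.76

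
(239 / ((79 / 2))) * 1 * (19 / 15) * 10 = 18164 / 237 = 76.64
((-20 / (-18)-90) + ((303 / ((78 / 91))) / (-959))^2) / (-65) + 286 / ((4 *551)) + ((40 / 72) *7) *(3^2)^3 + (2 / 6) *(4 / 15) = 22881421302361 / 8066540820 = 2836.58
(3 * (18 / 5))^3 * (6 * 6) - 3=5668329 / 125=45346.63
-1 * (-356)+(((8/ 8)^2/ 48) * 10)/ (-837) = 7151323/ 20088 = 356.00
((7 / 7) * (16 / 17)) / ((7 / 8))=128 / 119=1.08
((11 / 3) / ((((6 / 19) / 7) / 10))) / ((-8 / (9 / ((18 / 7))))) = -51205 / 144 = -355.59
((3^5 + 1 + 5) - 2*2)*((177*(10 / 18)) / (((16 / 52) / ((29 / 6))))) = 27247675 / 72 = 378439.93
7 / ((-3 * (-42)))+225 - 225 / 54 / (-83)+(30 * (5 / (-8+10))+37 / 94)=21100465 / 70218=300.50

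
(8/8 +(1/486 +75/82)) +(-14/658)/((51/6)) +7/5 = 131911949/39802185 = 3.31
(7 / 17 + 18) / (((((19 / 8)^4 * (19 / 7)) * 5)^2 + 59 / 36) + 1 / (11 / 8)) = 25473904017408 / 257967886539329459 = 0.00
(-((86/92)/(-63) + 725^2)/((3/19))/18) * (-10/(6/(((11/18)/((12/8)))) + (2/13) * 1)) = 1089131763005/8763552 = 124279.72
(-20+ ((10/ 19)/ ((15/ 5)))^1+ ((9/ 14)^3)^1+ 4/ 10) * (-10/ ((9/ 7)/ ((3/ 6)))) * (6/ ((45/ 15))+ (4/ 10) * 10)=14983019/ 33516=447.04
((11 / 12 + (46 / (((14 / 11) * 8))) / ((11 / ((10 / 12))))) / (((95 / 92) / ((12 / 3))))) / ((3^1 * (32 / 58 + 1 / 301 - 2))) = -1348007 / 1198235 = -1.12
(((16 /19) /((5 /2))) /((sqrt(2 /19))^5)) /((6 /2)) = 76 *sqrt(38) /15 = 31.23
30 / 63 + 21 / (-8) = -2.15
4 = 4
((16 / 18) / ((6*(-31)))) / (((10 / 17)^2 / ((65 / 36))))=-3757 / 150660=-0.02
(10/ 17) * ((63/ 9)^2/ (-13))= -490/ 221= -2.22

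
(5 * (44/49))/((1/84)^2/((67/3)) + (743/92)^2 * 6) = 74855616/6524556827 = 0.01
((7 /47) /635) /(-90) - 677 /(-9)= 202050643 /2686050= 75.22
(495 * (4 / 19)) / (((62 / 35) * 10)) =3465 / 589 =5.88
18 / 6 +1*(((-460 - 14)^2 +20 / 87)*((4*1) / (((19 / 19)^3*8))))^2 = 12619852071.84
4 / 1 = 4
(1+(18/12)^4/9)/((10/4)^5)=2/125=0.02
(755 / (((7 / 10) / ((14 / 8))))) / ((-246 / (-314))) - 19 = 2390.25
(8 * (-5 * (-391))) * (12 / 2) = 93840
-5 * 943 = -4715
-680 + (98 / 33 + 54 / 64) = -714053 / 1056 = -676.19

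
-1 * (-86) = 86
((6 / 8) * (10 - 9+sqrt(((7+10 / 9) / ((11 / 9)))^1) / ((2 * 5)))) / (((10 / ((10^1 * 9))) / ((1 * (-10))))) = -135 / 2 - 27 * sqrt(803) / 44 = -84.89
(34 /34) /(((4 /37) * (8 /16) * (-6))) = -37 /12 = -3.08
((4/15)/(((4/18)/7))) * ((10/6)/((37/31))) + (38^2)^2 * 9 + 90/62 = 21524874047/1147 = 18766237.18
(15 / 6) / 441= 5 / 882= 0.01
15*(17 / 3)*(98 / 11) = 8330 / 11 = 757.27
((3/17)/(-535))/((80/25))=-3/29104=-0.00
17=17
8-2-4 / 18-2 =34 / 9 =3.78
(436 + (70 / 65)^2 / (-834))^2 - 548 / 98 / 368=8511960423625739527 / 44777456660664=190094.77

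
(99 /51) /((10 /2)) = 33 /85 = 0.39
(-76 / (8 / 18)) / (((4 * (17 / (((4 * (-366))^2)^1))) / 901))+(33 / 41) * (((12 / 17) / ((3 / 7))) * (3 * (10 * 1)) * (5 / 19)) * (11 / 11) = -64310297735016 / 13243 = -4856172901.53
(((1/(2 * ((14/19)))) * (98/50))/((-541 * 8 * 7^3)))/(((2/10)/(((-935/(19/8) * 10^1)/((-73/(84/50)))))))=-561/1382255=-0.00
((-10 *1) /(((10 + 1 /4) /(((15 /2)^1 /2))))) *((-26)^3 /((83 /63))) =166093200 /3403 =48807.88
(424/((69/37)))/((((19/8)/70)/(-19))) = -8785280/69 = -127322.90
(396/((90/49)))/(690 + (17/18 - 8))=19404/61465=0.32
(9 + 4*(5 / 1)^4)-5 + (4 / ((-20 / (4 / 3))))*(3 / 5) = 62596 / 25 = 2503.84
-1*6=-6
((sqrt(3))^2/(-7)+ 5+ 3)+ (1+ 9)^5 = 700053/7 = 100007.57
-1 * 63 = -63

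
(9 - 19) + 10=0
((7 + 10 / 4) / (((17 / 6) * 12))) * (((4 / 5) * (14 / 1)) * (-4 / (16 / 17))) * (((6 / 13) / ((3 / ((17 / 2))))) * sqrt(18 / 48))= -2261 * sqrt(6) / 520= -10.65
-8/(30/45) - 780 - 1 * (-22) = -770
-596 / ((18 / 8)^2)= -9536 / 81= -117.73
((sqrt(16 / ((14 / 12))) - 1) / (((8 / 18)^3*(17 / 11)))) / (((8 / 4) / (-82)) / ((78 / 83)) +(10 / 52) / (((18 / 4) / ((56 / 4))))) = -38467143 / 2987104 +38467143*sqrt(42) / 5227432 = 34.81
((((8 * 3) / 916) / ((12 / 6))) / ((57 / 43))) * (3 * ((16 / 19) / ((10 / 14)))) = 14448 / 413345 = 0.03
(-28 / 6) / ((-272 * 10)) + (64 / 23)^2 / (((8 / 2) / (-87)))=-363475337 / 2158320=-168.41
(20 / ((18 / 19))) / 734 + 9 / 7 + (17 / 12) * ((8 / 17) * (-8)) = -92920 / 23121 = -4.02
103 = 103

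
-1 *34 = -34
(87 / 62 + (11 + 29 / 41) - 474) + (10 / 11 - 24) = -13533059 / 27962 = -483.98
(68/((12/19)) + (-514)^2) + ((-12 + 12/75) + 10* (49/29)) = 574871473/2175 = 264308.72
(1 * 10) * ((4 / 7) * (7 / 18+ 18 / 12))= 10.79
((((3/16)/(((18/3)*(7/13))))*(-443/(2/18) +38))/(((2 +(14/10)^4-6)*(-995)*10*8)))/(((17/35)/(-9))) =583375/1732096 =0.34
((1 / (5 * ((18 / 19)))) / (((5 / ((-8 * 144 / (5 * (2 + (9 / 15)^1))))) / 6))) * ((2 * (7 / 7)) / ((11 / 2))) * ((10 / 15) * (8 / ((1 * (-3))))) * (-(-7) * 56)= 61014016 / 10725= 5688.95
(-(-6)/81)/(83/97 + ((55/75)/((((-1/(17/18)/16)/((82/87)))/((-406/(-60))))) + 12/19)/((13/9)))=-1197950/770386261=-0.00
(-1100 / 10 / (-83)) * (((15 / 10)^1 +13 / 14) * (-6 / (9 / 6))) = -7480 / 581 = -12.87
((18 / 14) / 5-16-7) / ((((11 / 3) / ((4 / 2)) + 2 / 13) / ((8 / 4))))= -124176 / 5425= -22.89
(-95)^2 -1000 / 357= 3220925 / 357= 9022.20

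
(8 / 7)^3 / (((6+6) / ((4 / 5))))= 512 / 5145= 0.10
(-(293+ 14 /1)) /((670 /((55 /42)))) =-3377 /5628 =-0.60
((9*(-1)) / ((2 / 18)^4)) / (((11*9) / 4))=-26244 / 11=-2385.82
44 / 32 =11 / 8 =1.38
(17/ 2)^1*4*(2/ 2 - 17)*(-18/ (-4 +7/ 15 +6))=146880/ 37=3969.73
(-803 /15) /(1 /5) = -267.67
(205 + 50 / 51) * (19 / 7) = 199595 / 357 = 559.09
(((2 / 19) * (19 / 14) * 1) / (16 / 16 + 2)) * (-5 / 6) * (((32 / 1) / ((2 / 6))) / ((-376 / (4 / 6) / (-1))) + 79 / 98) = -7495 / 193452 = -0.04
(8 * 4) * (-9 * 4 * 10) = -11520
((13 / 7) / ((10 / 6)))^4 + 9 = 10.54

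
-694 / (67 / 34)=-23596 / 67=-352.18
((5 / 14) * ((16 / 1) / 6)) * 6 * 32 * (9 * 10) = 115200 / 7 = 16457.14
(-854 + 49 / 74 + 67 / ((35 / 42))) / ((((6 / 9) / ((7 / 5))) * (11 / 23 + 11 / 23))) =-138131721 / 81400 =-1696.95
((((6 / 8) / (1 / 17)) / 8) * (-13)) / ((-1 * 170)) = 39 / 320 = 0.12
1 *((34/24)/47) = 17/564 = 0.03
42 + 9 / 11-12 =339 / 11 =30.82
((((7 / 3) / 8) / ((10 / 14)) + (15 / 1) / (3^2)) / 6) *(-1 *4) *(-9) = 249 / 20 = 12.45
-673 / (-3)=673 / 3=224.33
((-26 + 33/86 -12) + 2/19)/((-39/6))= 61293/10621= 5.77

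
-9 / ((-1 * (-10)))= -9 / 10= -0.90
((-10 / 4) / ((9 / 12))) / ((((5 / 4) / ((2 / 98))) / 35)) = -40 / 21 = -1.90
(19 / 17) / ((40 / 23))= 437 / 680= 0.64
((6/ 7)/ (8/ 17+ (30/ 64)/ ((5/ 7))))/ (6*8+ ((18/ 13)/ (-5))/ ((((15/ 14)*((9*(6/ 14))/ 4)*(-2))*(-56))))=9547200/ 602426363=0.02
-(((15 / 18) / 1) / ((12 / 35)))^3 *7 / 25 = -1500625 / 373248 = -4.02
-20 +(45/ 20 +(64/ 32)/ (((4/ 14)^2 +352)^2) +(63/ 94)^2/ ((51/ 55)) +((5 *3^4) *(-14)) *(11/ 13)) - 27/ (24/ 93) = -4919.58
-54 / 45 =-6 / 5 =-1.20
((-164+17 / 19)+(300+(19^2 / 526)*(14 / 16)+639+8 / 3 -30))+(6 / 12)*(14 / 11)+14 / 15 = 750.73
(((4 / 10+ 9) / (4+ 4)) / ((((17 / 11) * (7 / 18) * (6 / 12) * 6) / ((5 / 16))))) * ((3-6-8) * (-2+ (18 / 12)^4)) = -119427 / 17408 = -6.86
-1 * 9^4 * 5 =-32805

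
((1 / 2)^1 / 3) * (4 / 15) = 2 / 45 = 0.04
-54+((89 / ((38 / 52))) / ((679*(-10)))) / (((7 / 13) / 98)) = -527692 / 9215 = -57.26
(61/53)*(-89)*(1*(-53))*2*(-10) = -108580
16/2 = 8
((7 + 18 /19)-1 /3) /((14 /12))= 6.53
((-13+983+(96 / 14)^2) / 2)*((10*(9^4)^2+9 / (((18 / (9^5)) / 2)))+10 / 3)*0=0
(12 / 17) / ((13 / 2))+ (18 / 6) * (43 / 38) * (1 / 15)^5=230859503 / 2125743750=0.11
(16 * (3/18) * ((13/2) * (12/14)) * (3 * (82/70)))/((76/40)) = 25584/931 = 27.48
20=20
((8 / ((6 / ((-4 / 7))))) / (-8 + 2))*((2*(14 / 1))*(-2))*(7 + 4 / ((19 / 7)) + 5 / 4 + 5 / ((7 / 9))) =-137488 / 1197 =-114.86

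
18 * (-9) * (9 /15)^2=-1458 /25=-58.32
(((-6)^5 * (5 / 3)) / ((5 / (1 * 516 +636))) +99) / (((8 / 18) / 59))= -1585504935 / 4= -396376233.75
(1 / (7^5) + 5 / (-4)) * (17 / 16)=-1428527 / 1075648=-1.33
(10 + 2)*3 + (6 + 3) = 45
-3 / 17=-0.18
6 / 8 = 3 / 4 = 0.75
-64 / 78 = -32 / 39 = -0.82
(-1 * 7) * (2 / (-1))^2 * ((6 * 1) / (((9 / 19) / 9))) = -3192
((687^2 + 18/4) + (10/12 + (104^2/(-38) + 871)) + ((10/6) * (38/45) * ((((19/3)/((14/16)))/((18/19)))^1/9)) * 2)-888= 471675.09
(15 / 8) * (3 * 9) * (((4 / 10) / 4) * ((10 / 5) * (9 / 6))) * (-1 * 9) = -2187 / 16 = -136.69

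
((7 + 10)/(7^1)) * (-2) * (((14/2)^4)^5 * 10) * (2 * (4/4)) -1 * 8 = -7751248726053737248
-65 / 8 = -8.12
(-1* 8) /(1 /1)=-8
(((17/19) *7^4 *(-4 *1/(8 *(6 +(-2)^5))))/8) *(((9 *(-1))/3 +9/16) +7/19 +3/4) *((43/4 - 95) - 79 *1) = 10688053901/9611264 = 1112.03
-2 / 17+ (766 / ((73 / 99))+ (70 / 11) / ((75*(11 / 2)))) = 2339627828 / 2252415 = 1038.72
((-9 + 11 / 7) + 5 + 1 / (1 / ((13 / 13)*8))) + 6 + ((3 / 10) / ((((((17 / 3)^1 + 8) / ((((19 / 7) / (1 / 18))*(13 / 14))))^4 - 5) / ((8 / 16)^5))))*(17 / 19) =255899185706046208617 / 22117956406526498560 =11.57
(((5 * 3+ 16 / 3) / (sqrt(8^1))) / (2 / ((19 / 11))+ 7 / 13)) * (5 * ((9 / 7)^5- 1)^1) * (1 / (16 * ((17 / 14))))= 2.74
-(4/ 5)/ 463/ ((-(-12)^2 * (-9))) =-1/ 750060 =-0.00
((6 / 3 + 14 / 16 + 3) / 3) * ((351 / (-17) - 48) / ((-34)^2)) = -18283 / 157216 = -0.12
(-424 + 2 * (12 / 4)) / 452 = -209 / 226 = -0.92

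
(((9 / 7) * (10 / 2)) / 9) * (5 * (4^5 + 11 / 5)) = 3665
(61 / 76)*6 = 183 / 38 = 4.82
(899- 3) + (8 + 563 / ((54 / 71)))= 88789 / 54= 1644.24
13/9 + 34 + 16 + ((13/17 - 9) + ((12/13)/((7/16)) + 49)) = 1313204/13923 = 94.32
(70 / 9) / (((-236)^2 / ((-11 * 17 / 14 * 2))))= -935 / 250632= -0.00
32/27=1.19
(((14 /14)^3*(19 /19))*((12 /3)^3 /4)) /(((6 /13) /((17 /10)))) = 884 /15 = 58.93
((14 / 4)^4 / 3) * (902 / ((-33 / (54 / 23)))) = -295323 / 92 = -3210.03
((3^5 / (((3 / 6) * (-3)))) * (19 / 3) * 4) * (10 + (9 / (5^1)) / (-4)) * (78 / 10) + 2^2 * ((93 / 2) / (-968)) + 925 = -3687864041 / 12100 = -304782.15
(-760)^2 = 577600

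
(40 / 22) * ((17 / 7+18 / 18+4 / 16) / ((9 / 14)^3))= 201880 / 8019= 25.18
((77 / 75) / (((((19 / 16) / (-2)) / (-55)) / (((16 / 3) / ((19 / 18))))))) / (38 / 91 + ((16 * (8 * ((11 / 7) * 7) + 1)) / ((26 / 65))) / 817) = 1696927232 / 16862785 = 100.63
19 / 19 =1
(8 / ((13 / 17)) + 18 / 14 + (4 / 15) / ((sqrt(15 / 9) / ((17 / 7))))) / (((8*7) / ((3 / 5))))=17*sqrt(15) / 12250 + 3207 / 25480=0.13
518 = 518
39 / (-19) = -39 / 19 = -2.05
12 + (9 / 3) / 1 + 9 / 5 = 84 / 5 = 16.80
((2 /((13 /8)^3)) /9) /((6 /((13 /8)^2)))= 0.02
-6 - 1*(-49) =43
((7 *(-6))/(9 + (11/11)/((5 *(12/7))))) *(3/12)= -630/547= -1.15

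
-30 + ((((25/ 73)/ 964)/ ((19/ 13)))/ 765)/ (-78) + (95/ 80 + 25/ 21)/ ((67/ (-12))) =-17515096755719/ 575663930856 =-30.43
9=9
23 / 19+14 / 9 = 473 / 171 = 2.77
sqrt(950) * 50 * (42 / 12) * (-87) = -76125 * sqrt(38) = -469266.02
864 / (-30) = -144 / 5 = -28.80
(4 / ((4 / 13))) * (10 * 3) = 390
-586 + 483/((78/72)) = -1822/13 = -140.15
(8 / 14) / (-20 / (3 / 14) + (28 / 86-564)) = -258 / 296639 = -0.00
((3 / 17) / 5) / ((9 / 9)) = 3 / 85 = 0.04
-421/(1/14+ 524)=-0.80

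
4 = 4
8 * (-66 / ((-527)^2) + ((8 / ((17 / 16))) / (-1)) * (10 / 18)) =-83650192 / 2499561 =-33.47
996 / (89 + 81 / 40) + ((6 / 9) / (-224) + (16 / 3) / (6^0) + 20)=14791597 / 407792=36.27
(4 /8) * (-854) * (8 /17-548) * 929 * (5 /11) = 18461626820 /187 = 98725277.11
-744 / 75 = -248 / 25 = -9.92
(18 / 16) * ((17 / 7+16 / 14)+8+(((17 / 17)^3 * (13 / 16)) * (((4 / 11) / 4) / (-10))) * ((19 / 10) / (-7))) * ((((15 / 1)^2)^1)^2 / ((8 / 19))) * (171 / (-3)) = -28142904685725 / 315392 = -89231510.90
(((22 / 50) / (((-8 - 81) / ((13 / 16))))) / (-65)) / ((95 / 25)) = 11 / 676400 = 0.00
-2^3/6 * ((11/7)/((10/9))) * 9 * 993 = -589842/35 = -16852.63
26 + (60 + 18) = 104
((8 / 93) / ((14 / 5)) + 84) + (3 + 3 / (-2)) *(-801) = -1454945 / 1302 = -1117.47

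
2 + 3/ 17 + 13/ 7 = 480/ 119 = 4.03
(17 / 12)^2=289 / 144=2.01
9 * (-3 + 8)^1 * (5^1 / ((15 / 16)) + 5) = 465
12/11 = 1.09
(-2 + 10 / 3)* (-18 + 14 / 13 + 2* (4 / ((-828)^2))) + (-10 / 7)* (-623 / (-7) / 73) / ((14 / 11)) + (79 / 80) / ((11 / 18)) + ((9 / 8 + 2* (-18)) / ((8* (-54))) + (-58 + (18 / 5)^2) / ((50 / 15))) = -37608638344079339 / 1052051272272000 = -35.75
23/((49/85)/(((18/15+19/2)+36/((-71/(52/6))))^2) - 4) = -7837019839/1358019792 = -5.77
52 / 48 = 1.08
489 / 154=3.18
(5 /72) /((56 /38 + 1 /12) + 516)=95 /708018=0.00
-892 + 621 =-271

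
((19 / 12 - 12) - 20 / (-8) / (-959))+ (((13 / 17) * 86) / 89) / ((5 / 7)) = -817019717 / 87058020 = -9.38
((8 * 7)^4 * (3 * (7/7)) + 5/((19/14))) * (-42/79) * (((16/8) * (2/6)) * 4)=-41827735.05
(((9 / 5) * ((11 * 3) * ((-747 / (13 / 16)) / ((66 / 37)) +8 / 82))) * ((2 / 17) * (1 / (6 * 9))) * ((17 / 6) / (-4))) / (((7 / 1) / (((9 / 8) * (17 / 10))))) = 38521473 / 2984800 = 12.91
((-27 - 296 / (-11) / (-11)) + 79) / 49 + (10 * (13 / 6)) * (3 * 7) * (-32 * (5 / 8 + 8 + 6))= -1262515264 / 5929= -212938.99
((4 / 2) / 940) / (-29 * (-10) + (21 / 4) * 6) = 0.00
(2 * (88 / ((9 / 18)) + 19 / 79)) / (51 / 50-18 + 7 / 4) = -2784600 / 120317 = -23.14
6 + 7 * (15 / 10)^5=1893 / 32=59.16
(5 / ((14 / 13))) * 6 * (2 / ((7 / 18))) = 7020 / 49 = 143.27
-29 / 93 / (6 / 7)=-203 / 558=-0.36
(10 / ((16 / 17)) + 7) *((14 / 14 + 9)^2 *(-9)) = -31725 / 2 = -15862.50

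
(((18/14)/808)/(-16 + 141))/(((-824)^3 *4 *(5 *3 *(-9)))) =1/23732981422080000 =0.00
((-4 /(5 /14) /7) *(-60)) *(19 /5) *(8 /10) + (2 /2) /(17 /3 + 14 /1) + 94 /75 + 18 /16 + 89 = 13567729 /35400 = 383.27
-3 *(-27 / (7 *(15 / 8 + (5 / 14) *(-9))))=-216 / 25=-8.64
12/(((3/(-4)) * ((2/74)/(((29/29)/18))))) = -296/9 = -32.89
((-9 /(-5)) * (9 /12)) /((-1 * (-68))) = 0.02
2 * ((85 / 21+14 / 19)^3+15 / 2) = 14866682843 / 63521199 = 234.04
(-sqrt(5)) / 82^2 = -sqrt(5) / 6724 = -0.00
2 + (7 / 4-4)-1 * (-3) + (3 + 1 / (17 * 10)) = 1957 / 340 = 5.76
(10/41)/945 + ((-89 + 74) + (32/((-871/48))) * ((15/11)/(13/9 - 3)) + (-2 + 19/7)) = -945823778/74243169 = -12.74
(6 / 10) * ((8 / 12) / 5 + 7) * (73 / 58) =7811 / 1450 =5.39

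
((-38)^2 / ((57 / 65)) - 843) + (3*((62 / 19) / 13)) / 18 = 198516 / 247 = 803.71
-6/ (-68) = 3/ 34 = 0.09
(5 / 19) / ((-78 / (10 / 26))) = -25 / 19266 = -0.00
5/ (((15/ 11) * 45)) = 11/ 135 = 0.08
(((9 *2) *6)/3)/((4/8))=72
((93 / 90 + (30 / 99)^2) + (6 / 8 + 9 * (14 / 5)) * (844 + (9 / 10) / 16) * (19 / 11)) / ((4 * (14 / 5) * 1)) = 131844021671 / 39029760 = 3378.04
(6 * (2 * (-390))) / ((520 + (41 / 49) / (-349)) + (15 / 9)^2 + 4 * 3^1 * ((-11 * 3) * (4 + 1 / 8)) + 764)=1440588240 / 106728079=13.50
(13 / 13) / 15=1 / 15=0.07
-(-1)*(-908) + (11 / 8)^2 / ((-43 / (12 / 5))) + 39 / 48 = -195068 / 215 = -907.29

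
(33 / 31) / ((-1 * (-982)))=33 / 30442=0.00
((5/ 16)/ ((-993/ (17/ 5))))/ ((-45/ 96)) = 34/ 14895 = 0.00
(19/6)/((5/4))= 38/15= 2.53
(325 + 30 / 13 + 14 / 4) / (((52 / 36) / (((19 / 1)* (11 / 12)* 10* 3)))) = 119663.32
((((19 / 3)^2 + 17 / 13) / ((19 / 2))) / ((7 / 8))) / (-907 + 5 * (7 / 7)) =-38768 / 7018011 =-0.01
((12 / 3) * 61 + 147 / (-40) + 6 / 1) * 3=29559 / 40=738.98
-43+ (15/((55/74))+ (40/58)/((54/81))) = -6949/319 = -21.78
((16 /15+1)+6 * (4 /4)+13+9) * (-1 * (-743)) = 335093 /15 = 22339.53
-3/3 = -1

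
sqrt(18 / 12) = sqrt(6) / 2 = 1.22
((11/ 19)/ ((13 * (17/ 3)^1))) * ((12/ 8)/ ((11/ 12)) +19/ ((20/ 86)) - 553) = -9117/ 2470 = -3.69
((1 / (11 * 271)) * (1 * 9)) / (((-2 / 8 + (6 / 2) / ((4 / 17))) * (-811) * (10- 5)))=-18 / 302198875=-0.00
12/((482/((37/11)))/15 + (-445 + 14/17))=-113220/4100671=-0.03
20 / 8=2.50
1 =1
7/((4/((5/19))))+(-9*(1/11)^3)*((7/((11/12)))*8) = 52787/1112716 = 0.05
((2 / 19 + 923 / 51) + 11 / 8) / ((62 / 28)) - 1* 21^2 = -51926399 / 120156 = -432.16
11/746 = 0.01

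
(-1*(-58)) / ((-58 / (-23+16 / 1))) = 7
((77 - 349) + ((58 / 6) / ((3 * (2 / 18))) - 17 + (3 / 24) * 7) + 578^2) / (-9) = -2670599 / 72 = -37091.65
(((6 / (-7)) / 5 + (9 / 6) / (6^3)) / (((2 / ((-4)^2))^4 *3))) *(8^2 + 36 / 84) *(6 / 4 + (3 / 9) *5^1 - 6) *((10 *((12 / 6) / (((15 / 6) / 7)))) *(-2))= -4591524.26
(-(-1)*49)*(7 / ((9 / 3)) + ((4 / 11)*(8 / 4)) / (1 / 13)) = 577.61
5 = 5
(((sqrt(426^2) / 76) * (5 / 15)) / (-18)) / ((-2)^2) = -71 / 2736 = -0.03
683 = 683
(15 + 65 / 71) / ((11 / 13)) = 14690 / 781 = 18.81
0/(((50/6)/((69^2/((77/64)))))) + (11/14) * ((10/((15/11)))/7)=121/147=0.82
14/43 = 0.33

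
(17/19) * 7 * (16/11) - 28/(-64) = 31927/3344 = 9.55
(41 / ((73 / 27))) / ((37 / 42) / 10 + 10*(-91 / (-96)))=1859760 / 1173329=1.59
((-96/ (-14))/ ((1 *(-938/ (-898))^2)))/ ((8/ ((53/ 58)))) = 32054559/ 44652083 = 0.72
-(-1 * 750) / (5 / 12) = 1800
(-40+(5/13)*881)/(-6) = -1295/26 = -49.81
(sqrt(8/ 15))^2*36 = 96/ 5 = 19.20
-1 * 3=-3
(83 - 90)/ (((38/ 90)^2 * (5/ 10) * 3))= -9450/ 361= -26.18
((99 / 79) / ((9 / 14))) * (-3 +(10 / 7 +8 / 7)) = -66 / 79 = -0.84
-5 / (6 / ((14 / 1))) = -35 / 3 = -11.67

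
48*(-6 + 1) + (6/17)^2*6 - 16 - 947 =-347451/289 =-1202.25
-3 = -3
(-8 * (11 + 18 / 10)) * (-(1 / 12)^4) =2 / 405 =0.00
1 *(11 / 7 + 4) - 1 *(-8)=13.57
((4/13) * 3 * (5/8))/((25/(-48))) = -72/65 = -1.11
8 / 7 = 1.14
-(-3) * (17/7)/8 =51/56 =0.91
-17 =-17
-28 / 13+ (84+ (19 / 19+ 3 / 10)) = 10809 / 130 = 83.15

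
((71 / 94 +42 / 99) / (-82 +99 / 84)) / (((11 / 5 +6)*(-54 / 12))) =512260 / 1295157897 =0.00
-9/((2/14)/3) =-189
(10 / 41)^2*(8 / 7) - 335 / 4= -3938745 / 47068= -83.68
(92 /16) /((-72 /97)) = -2231 /288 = -7.75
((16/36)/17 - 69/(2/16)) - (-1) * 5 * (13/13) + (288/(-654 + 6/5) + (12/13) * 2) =-2170273/3978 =-545.57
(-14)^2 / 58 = 3.38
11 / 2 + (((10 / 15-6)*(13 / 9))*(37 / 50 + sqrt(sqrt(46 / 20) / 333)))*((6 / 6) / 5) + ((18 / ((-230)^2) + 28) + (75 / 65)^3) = -104*10^(3 / 4)*23^(1 / 4)*sqrt(37) / 74925 + 132957486991 / 3922468875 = 33.79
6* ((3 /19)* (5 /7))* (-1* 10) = -900 /133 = -6.77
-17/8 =-2.12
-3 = -3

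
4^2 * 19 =304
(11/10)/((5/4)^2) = 88/125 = 0.70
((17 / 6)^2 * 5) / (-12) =-1445 / 432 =-3.34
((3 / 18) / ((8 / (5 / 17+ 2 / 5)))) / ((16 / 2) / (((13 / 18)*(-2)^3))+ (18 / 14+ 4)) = 5369 / 1448400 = 0.00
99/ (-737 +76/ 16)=-396/ 2929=-0.14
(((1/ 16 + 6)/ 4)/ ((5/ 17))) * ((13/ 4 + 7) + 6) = 21437/ 256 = 83.74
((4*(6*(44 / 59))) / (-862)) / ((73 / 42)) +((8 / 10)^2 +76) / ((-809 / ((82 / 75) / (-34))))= -426024901748 / 47868614439375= -0.01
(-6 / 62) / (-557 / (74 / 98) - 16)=37 / 288145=0.00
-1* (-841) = 841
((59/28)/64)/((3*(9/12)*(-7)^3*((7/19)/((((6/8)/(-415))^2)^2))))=-10089/8167751690721280000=-0.00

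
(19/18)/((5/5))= 19/18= 1.06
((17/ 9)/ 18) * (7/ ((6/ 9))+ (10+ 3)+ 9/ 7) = 2.60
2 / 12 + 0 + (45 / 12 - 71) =-805 / 12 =-67.08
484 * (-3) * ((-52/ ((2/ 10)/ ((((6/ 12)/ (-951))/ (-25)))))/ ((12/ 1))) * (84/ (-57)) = -88088/ 90345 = -0.98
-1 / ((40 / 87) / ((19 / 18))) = -551 / 240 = -2.30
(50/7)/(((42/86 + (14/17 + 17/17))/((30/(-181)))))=-109650/214123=-0.51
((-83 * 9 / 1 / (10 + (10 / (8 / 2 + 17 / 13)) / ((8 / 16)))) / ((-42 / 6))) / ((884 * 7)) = 51543 / 41150200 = 0.00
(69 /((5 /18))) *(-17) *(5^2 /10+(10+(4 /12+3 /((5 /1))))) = -56726.28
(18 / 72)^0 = 1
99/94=1.05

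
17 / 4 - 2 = 9 / 4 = 2.25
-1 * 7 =-7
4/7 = 0.57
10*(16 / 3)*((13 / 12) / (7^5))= 520 / 151263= 0.00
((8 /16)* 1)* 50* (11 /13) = 275 /13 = 21.15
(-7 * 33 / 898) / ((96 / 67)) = -0.18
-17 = -17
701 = 701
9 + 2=11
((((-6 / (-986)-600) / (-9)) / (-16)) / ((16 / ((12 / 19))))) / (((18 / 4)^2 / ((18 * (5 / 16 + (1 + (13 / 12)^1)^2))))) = -33030665 / 48558528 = -0.68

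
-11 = -11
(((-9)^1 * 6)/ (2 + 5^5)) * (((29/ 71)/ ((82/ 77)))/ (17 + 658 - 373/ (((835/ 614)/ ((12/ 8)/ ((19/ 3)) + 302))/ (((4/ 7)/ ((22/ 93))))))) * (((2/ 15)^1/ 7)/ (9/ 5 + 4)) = 16125186/ 147946110027696313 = 0.00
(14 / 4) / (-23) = -7 / 46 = -0.15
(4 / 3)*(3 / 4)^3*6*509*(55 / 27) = 27995 / 8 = 3499.38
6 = 6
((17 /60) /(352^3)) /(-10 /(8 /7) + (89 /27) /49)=-0.00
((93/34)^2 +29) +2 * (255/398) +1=8917251/230044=38.76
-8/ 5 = -1.60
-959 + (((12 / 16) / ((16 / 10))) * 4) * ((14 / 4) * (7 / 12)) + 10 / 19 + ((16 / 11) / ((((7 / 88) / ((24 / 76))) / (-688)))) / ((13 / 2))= -173270411 / 110656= -1565.85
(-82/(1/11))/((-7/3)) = 2706/7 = 386.57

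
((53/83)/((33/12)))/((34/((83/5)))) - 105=-98069/935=-104.89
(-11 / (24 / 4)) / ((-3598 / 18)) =33 / 3598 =0.01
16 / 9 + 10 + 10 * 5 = 556 / 9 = 61.78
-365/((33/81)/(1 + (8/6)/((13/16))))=-338355/143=-2366.12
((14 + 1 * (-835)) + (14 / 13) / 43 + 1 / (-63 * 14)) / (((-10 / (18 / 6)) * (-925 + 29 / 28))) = -404772409 / 1518498345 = -0.27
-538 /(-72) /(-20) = -269 /720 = -0.37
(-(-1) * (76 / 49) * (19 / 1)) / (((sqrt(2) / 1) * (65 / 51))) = 36822 * sqrt(2) / 3185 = 16.35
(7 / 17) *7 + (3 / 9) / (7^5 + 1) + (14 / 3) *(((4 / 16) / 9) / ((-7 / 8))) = 21094193 / 7714872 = 2.73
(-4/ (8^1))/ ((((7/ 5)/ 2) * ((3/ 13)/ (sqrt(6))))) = -65 * sqrt(6)/ 21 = -7.58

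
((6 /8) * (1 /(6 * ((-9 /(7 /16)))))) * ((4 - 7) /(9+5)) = 1 /768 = 0.00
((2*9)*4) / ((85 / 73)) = 5256 / 85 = 61.84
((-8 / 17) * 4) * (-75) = 2400 / 17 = 141.18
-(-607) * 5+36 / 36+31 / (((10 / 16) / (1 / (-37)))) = 561412 / 185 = 3034.66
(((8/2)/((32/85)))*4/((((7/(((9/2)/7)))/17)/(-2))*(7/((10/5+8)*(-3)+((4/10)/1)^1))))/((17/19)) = 215118/343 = 627.17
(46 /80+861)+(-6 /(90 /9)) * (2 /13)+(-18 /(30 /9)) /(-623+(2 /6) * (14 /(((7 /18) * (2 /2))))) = 861.49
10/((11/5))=4.55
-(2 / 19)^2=-4 / 361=-0.01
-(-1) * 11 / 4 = 11 / 4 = 2.75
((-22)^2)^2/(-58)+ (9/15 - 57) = -593818/145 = -4095.30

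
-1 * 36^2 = -1296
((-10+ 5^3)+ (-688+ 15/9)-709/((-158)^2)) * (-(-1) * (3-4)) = 42790423/74892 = 571.36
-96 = -96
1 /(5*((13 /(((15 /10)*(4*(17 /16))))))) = 51 /520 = 0.10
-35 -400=-435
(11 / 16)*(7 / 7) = 11 / 16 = 0.69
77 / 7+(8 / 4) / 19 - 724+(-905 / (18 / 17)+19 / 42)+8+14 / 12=-1558.00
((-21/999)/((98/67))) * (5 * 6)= -335/777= -0.43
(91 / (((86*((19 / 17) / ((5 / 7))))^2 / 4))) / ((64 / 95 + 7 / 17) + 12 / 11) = 87819875 / 9507888971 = 0.01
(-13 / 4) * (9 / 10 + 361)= -47047 / 40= -1176.18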